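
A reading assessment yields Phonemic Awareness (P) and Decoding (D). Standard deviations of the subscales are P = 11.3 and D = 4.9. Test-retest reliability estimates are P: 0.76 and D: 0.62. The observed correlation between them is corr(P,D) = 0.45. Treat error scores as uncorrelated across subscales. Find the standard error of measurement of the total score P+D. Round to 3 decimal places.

Var(total) = 151.7 + 49.833 = 201.533.
True-score variance = 111.931 + 49.833 = 161.764, so reliability = 0.8027.
Error variance = 201.533 − 161.764 = 39.7694; SEM = √39.7694 = 6.306.

6.306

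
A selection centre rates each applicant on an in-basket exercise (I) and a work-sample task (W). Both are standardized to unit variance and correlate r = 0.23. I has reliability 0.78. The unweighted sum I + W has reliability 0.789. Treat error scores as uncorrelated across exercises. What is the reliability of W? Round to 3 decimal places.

Var(I+W) = 2 + 2·0.23 = 2.460.
True-score variance = ρ_I + ρ_W + 2·0.23, so 0.789 = (0.78 + ρ_W + 0.46) / 2.460.
ρ_W = 0.789·2.460 − 0.78 − 0.46 = 0.701.

0.701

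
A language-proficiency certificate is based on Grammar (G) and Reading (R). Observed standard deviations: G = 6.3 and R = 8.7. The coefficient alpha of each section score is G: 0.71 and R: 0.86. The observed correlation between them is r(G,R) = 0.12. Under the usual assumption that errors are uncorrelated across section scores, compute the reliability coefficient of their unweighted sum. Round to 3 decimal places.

0.828

Var(G+R) = 6.3² + 8.7² + 2·[6.3·8.7·0.12] = 115.38 + 13.1544 = 128.534.
Because errors are independent across components, Cov(Tᵢ,Tⱼ) = Cov(Xᵢ,Xⱼ); the off-diagonal part of the true-score variance is the same as above.
True-score variance = [6.3²·0.71 + 8.7²·0.86] + 13.1544 = 93.2733 + 13.1544 = 106.428.
Reliability = 106.428 / 128.534 = 0.828.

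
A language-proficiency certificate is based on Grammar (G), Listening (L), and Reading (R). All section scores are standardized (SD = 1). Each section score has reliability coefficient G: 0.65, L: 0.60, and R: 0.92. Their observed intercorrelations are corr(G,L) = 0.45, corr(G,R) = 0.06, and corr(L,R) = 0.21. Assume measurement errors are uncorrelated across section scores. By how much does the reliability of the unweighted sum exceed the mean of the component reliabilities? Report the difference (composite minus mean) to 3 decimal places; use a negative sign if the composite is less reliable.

Var(sum) = 3 + 1.44 = 4.44; true-score variance = 2.17 + 1.44 = 3.61; composite reliability = 0.8131.
Mean component reliability = 0.7233.
Difference = 0.8131 − 0.7233 = 0.090.

0.090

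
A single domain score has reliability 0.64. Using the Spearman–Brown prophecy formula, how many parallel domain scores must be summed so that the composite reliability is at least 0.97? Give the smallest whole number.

k ≥ ρ*(1−ρ₁)/(ρ₁(1−ρ*)) = 0.97·0.36 / (0.64·0.03) = 18.187.
Smallest integer k = 19.

19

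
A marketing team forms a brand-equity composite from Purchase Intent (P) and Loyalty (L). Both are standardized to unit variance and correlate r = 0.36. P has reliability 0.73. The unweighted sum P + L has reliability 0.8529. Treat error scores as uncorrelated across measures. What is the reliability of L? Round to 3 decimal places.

Var(P+L) = 2 + 2·0.36 = 2.720.
True-score variance = ρ_P + ρ_L + 2·0.36, so 0.8529 = (0.73 + ρ_L + 0.72) / 2.720.
ρ_L = 0.8529·2.720 − 0.73 − 0.72 = 0.870.

0.870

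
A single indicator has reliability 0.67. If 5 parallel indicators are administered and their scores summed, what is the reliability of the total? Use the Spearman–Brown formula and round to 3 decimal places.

0.910

ρ_k = kρ / (1 + (k−1)ρ) = 5·0.67 / (1 + 4·0.67) = 3.350 / 3.680 = 0.910.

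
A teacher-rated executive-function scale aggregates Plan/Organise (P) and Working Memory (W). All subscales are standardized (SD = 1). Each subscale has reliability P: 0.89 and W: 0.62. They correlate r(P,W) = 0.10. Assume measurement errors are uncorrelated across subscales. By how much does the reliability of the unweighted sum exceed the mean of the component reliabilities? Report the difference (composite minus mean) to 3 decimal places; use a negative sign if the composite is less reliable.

0.022

Var(sum) = 2 + 0.2 = 2.2; true-score variance = 1.51 + 0.2 = 1.71; composite reliability = 0.7773.
Mean component reliability = 0.7550.
Difference = 0.7773 − 0.7550 = 0.022.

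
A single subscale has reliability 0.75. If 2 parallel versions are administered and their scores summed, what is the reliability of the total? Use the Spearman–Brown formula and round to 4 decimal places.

ρ_k = kρ / (1 + (k−1)ρ) = 2·0.75 / (1 + 1·0.75) = 1.500 / 1.750 = 0.8571.

0.8571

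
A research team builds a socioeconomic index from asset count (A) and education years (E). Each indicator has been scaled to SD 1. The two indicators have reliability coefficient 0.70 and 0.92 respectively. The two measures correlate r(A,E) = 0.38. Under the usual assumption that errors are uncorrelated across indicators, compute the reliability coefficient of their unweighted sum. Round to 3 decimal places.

0.862

Var(A+E) = 2 + 2·[0.38] = 2 + 0.76 = 2.76.
Because errors are independent across components, Cov(Tᵢ,Tⱼ) = Cov(Xᵢ,Xⱼ); the off-diagonal part of the true-score variance is the same as above.
True-score variance = [0.70 + 0.92] + 0.76 = 1.62 + 0.76 = 2.38.
Reliability = 2.38 / 2.76 = 0.862.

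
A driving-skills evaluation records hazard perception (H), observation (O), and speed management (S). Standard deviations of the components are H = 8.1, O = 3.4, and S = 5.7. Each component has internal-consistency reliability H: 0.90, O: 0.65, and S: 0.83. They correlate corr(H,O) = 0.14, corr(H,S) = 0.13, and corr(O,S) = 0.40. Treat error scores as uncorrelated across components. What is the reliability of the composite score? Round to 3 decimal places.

0.889

Var(H+O+S) = 8.1² + 3.4² + 5.7² + 2·[8.1·3.4·0.14 + 8.1·5.7·0.13 + 3.4·5.7·0.40] = 109.66 + 35.2194 = 144.879.
Because errors are independent across components, Cov(Tᵢ,Tⱼ) = Cov(Xᵢ,Xⱼ); the off-diagonal part of the true-score variance is the same as above.
True-score variance = [8.1²·0.90 + 3.4²·0.65 + 5.7²·0.83] + 35.2194 = 93.5297 + 35.2194 = 128.749.
Reliability = 128.749 / 144.879 = 0.889.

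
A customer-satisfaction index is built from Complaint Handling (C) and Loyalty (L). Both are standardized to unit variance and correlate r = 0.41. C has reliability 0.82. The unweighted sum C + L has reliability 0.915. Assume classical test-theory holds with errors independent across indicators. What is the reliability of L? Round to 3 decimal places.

0.940

Var(C+L) = 2 + 2·0.41 = 2.820.
True-score variance = ρ_C + ρ_L + 2·0.41, so 0.915 = (0.82 + ρ_L + 0.82) / 2.820.
ρ_L = 0.915·2.820 − 0.82 − 0.82 = 0.940.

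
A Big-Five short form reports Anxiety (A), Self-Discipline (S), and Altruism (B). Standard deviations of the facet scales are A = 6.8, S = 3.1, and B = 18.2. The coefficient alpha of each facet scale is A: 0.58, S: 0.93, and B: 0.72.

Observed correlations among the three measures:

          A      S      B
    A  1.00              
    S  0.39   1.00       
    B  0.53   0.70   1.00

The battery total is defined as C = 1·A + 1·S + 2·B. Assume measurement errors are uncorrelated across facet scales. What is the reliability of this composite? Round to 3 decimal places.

Var(C) = 6.8² + 3.1² + 2²·18.2² + 2·[6.8·3.1·0.39 + 2·6.8·18.2·0.53 + 2·3.1·18.2·0.70] = 1380.81 + 436.79 = 1817.6.
Because errors are independent across components, Cov(Tᵢ,Tⱼ) = Cov(Xᵢ,Xⱼ); the off-diagonal part of the true-score variance is the same as above.
True-score variance = [6.8²·0.58 + 3.1²·0.93 + 2²·18.2²·0.72] + 436.79 = 989.728 + 436.79 = 1426.52.
Reliability = 1426.52 / 1817.6 = 0.785.

0.785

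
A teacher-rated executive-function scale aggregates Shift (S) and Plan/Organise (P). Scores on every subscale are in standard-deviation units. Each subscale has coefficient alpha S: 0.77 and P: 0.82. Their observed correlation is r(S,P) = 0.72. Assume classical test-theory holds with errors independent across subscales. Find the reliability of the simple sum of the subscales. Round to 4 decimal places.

0.8808

Var(S+P) = 2 + 2·[0.72] = 2 + 1.44 = 3.44.
Because errors are independent across components, Cov(Tᵢ,Tⱼ) = Cov(Xᵢ,Xⱼ); the off-diagonal part of the true-score variance is the same as above.
True-score variance = [0.77 + 0.82] + 1.44 = 1.59 + 1.44 = 3.03.
Reliability = 3.03 / 3.44 = 0.8808.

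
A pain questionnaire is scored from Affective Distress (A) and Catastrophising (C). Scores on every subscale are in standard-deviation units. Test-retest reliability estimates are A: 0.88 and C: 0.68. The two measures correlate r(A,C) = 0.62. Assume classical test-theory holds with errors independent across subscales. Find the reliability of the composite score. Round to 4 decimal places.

Var(A+C) = 2 + 2·[0.62] = 2 + 1.24 = 3.24.
With uncorrelated errors the cross-covariances are all true-score covariance, so they carry over unchanged; only the diagonal terms shrink to ρᵢσᵢ².
True-score variance = [0.88 + 0.68] + 1.24 = 1.56 + 1.24 = 2.8.
Reliability = 2.8 / 3.24 = 0.8642.

0.8642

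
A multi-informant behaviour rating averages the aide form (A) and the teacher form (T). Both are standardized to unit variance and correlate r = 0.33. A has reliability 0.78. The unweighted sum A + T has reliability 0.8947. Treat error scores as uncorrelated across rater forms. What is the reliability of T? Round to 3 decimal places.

Var(A+T) = 2 + 2·0.33 = 2.660.
True-score variance = ρ_A + ρ_T + 2·0.33, so 0.8947 = (0.78 + ρ_T + 0.66) / 2.660.
ρ_T = 0.8947·2.660 − 0.78 − 0.66 = 0.940.

0.940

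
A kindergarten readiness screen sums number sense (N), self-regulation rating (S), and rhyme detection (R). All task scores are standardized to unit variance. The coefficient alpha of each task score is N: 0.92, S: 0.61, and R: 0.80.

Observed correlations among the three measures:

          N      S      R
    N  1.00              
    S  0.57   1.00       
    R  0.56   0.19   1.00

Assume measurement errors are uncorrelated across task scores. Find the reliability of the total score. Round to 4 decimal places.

Var(N+S+R) = 3 + 2·[0.57 + 0.56 + 0.19] = 3 + 2.64 = 5.64.
Because errors are independent across components, Cov(Tᵢ,Tⱼ) = Cov(Xᵢ,Xⱼ); the off-diagonal part of the true-score variance is the same as above.
True-score variance = [0.92 + 0.61 + 0.80] + 2.64 = 2.33 + 2.64 = 4.97.
Reliability = 4.97 / 5.64 = 0.8812.

0.8812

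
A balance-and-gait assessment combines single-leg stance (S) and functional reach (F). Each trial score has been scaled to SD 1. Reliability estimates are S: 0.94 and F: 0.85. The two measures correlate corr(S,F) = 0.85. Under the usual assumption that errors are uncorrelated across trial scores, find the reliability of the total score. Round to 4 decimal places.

Var(S+F) = 2 + 2·[0.85] = 2 + 1.7 = 3.7.
With uncorrelated errors the cross-covariances are all true-score covariance, so they carry over unchanged; only the diagonal terms shrink to ρᵢσᵢ².
True-score variance = [0.94 + 0.85] + 1.7 = 1.79 + 1.7 = 3.49.
Reliability = 3.49 / 3.7 = 0.9432.

0.9432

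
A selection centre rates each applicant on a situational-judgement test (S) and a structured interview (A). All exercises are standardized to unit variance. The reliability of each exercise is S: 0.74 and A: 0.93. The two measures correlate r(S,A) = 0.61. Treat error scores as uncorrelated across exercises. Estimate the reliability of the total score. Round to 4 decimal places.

0.8975

Var(S+A) = 2 + 2·[0.61] = 2 + 1.22 = 3.22.
With uncorrelated errors the cross-covariances are all true-score covariance, so they carry over unchanged; only the diagonal terms shrink to ρᵢσᵢ².
True-score variance = [0.74 + 0.93] + 1.22 = 1.67 + 1.22 = 2.89.
Reliability = 2.89 / 3.22 = 0.8975.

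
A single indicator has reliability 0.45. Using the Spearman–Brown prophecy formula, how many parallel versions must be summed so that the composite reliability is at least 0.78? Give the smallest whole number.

k ≥ ρ*(1−ρ₁)/(ρ₁(1−ρ*)) = 0.78·0.55 / (0.45·0.22) = 4.333.
Smallest integer k = 5.

5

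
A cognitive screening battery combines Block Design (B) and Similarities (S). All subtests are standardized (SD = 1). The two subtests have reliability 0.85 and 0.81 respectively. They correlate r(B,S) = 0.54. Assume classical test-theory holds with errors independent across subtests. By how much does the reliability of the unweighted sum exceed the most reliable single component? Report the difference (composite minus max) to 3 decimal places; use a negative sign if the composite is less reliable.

0.040

Var(sum) = 2 + 1.08 = 3.08; true-score variance = 1.66 + 1.08 = 2.74; composite reliability = 0.8896.
Max component reliability = 0.8500.
Difference = 0.8896 − 0.8500 = 0.040.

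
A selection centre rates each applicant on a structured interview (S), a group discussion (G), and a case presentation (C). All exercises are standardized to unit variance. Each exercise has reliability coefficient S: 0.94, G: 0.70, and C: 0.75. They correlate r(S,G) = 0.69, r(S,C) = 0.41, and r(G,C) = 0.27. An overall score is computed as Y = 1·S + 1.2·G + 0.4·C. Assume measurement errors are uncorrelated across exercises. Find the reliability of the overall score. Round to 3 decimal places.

Var(Y) = 1 + 1.2² + 0.4² + 2·[1.2·0.69 + 0.4·0.41 + 0.48·0.27] = 2.6 + 2.2432 = 4.8432.
Under uncorrelated errors the observed covariances equal the true-score covariances, so only the own-variance terms attenuate.
True-score variance = [0.94 + 1.2²·0.70 + 0.4²·0.75] + 2.2432 = 2.068 + 2.2432 = 4.3112.
Reliability = 4.3112 / 4.8432 = 0.890.

0.890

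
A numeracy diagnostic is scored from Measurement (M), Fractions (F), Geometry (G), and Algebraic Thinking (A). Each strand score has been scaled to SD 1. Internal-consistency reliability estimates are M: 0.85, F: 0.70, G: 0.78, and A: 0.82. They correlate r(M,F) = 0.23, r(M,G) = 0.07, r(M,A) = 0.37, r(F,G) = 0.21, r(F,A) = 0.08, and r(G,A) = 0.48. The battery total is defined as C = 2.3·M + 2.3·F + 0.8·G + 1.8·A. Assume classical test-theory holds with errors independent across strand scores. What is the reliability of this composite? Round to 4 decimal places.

Var(C) = 2.3² + 2.3² + 0.8² + 1.8² + 2·[5.29·0.23 + 1.84·0.07 + 4.14·0.37 + 1.84·0.21 + 4.14·0.08 + 1.44·0.48] = 14.46 + 8.5722 = 23.0322.
Under uncorrelated errors the observed covariances equal the true-score covariances, so only the own-variance terms attenuate.
True-score variance = [2.3²·0.85 + 2.3²·0.70 + 0.8²·0.78 + 1.8²·0.82] + 8.5722 = 11.3555 + 8.5722 = 19.9277.
Reliability = 19.9277 / 23.0322 = 0.8652.

0.8652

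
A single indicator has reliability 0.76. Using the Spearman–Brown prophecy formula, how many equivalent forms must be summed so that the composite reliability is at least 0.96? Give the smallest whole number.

k ≥ ρ*(1−ρ₁)/(ρ₁(1−ρ*)) = 0.96·0.24 / (0.76·0.04) = 7.579.
Smallest integer k = 8.

8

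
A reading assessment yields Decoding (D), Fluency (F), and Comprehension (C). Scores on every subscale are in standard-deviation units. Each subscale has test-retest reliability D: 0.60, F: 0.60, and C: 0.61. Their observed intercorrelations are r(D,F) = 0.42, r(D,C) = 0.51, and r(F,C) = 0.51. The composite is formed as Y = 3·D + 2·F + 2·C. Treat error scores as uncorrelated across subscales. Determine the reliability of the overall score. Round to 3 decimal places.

Var(Y) = 3² + 2² + 2² + 2·[6·0.42 + 6·0.51 + 4·0.51] = 17 + 15.24 = 32.24.
Because errors are independent across components, Cov(Tᵢ,Tⱼ) = Cov(Xᵢ,Xⱼ); the off-diagonal part of the true-score variance is the same as above.
True-score variance = [3²·0.60 + 2²·0.60 + 2²·0.61] + 15.24 = 10.24 + 15.24 = 25.48.
Reliability = 25.48 / 32.24 = 0.790.

0.790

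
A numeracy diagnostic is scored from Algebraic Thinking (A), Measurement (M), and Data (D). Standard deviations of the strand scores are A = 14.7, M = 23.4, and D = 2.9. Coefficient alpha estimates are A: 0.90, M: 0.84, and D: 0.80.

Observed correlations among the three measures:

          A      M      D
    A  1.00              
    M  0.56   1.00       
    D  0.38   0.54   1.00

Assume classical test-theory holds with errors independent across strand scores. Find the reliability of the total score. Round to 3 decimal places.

0.912

Var(A+M+D) = 14.7² + 23.4² + 2.9² + 2·[14.7·23.4·0.56 + 14.7·2.9·0.38 + 23.4·2.9·0.54] = 772.06 + 490.945 = 1263.01.
With uncorrelated errors the cross-covariances are all true-score covariance, so they carry over unchanged; only the diagonal terms shrink to ρᵢσᵢ².
True-score variance = [14.7²·0.90 + 23.4²·0.84 + 2.9²·0.80] + 490.945 = 661.159 + 490.945 = 1152.1.
Reliability = 1152.1 / 1263.01 = 0.912.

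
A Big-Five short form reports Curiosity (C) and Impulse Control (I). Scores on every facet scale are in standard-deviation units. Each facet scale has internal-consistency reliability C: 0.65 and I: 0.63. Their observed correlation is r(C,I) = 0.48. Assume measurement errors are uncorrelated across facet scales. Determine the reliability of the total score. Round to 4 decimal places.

Var(C+I) = 2 + 2·[0.48] = 2 + 0.96 = 2.96.
With uncorrelated errors the cross-covariances are all true-score covariance, so they carry over unchanged; only the diagonal terms shrink to ρᵢσᵢ².
True-score variance = [0.65 + 0.63] + 0.96 = 1.28 + 0.96 = 2.24.
Reliability = 2.24 / 2.96 = 0.7568.

0.7568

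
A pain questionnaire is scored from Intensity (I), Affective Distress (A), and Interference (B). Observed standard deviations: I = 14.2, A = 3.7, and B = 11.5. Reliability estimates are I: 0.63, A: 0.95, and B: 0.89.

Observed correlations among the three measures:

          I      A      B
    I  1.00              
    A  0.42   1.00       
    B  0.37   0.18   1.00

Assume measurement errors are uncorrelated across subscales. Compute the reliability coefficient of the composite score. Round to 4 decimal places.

0.8298

Var(I+A+B) = 14.2² + 3.7² + 11.5² + 2·[14.2·3.7·0.42 + 14.2·11.5·0.37 + 3.7·11.5·0.18] = 347.58 + 180.294 = 527.874.
Because errors are independent across components, Cov(Tᵢ,Tⱼ) = Cov(Xᵢ,Xⱼ); the off-diagonal part of the true-score variance is the same as above.
True-score variance = [14.2²·0.63 + 3.7²·0.95 + 11.5²·0.89] + 180.294 = 257.741 + 180.294 = 438.035.
Reliability = 438.035 / 527.874 = 0.8298.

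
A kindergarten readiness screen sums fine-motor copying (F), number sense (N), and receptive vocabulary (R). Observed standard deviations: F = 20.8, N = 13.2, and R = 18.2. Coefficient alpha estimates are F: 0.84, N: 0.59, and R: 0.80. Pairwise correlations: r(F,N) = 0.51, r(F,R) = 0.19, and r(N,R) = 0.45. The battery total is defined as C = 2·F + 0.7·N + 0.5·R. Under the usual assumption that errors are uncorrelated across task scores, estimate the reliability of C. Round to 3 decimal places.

0.869

Var(C) = 2²·20.8² + 0.7²·13.2² + 0.5²·18.2² + 2·[1.4·20.8·13.2·0.51 + 20.8·18.2·0.19 + 0.35·13.2·18.2·0.45] = 1898.75 + 611.6 = 2510.35.
Under uncorrelated errors the observed covariances equal the true-score covariances, so only the own-variance terms attenuate.
True-score variance = [2²·20.8²·0.84 + 0.7²·13.2²·0.59 + 0.5²·18.2²·0.80] + 611.6 = 1570.29 + 611.6 = 2181.89.
Reliability = 2181.89 / 2510.35 = 0.869.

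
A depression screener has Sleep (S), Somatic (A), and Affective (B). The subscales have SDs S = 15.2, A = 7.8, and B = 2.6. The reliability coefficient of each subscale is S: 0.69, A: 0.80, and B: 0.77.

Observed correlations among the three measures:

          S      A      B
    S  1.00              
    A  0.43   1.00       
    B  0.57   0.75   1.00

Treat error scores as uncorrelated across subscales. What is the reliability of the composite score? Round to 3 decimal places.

Var(S+A+B) = 15.2² + 7.8² + 2.6² + 2·[15.2·7.8·0.43 + 15.2·2.6·0.57 + 7.8·2.6·0.75] = 298.64 + 177.434 = 476.074.
Because errors are independent across components, Cov(Tᵢ,Tⱼ) = Cov(Xᵢ,Xⱼ); the off-diagonal part of the true-score variance is the same as above.
True-score variance = [15.2²·0.69 + 7.8²·0.80 + 2.6²·0.77] + 177.434 = 213.295 + 177.434 = 390.729.
Reliability = 390.729 / 476.074 = 0.821.

0.821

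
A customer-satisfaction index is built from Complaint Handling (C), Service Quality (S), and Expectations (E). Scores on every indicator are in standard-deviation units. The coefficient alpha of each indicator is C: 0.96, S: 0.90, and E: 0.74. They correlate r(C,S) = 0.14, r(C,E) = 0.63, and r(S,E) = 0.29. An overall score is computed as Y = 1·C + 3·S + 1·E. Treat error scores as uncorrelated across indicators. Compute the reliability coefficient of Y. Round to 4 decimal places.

Var(Y) = 1 + 3² + 1 + 2·[3·0.14 + 0.63 + 3·0.29] = 11 + 3.84 = 14.84.
Under uncorrelated errors the observed covariances equal the true-score covariances, so only the own-variance terms attenuate.
True-score variance = [0.96 + 3²·0.90 + 0.74] + 3.84 = 9.8 + 3.84 = 13.64.
Reliability = 13.64 / 14.84 = 0.9191.

0.9191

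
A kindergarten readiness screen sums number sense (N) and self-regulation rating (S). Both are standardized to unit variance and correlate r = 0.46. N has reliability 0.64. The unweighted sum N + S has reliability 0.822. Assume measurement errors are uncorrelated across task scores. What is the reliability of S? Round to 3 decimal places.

Var(N+S) = 2 + 2·0.46 = 2.920.
True-score variance = ρ_N + ρ_S + 2·0.46, so 0.822 = (0.64 + ρ_S + 0.92) / 2.920.
ρ_S = 0.822·2.920 − 0.64 − 0.92 = 0.840.

0.840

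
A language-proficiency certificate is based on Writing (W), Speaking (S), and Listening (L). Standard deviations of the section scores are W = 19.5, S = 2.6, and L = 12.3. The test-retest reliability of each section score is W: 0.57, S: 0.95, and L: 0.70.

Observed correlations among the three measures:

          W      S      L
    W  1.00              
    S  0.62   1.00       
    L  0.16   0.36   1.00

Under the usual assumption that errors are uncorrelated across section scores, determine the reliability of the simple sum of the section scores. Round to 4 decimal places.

0.7015

Var(W+S+L) = 19.5² + 2.6² + 12.3² + 2·[19.5·2.6·0.62 + 19.5·12.3·0.16 + 2.6·12.3·0.36] = 538.3 + 162.646 = 700.946.
With uncorrelated errors the cross-covariances are all true-score covariance, so they carry over unchanged; only the diagonal terms shrink to ρᵢσᵢ².
True-score variance = [19.5²·0.57 + 2.6²·0.95 + 12.3²·0.70] + 162.646 = 329.067 + 162.646 = 491.713.
Reliability = 491.713 / 700.946 = 0.7015.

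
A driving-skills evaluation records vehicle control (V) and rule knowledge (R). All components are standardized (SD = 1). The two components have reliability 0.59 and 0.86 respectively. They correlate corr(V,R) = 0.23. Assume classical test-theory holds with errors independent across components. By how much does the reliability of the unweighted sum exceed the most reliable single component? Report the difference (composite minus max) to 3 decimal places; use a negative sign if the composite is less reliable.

Var(sum) = 2 + 0.46 = 2.46; true-score variance = 1.45 + 0.46 = 1.91; composite reliability = 0.7764.
Max component reliability = 0.8600.
Difference = 0.7764 − 0.8600 = -0.084.

-0.084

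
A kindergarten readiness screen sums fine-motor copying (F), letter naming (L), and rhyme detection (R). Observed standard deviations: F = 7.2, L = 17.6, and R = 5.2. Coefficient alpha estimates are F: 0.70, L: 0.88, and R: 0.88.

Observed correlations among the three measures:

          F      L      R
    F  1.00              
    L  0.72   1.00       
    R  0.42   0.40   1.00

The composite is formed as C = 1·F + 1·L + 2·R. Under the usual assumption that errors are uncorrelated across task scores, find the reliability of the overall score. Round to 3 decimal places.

Var(C) = 7.2² + 17.6² + 2²·5.2² + 2·[7.2·17.6·0.72 + 2·7.2·5.2·0.42 + 2·17.6·5.2·0.40] = 469.76 + 391.808 = 861.568.
Under uncorrelated errors the observed covariances equal the true-score covariances, so only the own-variance terms attenuate.
True-score variance = [7.2²·0.70 + 17.6²·0.88 + 2²·5.2²·0.88] + 391.808 = 404.058 + 391.808 = 795.866.
Reliability = 795.866 / 861.568 = 0.924.

0.924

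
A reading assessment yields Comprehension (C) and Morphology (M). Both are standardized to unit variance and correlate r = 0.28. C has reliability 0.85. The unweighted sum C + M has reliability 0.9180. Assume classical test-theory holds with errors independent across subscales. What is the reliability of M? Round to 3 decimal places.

Var(C+M) = 2 + 2·0.28 = 2.560.
True-score variance = ρ_C + ρ_M + 2·0.28, so 0.9180 = (0.85 + ρ_M + 0.56) / 2.560.
ρ_M = 0.9180·2.560 − 0.85 − 0.56 = 0.940.

0.940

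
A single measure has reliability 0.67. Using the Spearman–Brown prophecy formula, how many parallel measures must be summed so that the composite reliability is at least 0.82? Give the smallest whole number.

k ≥ ρ*(1−ρ₁)/(ρ₁(1−ρ*)) = 0.82·0.33 / (0.67·0.18) = 2.244.
Smallest integer k = 3.

3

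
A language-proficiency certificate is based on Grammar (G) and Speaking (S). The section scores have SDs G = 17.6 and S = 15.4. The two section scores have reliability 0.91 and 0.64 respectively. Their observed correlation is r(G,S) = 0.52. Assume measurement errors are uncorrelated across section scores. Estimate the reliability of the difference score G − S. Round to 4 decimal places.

0.5727

Var(G−S) = 17.6² + 15.4² − 2·17.6·15.4·0.52 = 546.92 − 281.882 = 265.038.
Because errors are independent across components, Cov(Tᵢ,Tⱼ) = Cov(Xᵢ,Xⱼ); the off-diagonal part of the true-score variance is the same as above.
True-score variance = [17.6²·0.91 + 15.4²·0.64] − 281.882 = 433.664 − 281.882 = 151.782.
Reliability = 151.782 / 265.038 = 0.5727.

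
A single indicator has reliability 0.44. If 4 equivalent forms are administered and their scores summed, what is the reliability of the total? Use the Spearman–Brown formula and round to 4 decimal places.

ρ_k = kρ / (1 + (k−1)ρ) = 4·0.44 / (1 + 3·0.44) = 1.760 / 2.320 = 0.7586.

0.7586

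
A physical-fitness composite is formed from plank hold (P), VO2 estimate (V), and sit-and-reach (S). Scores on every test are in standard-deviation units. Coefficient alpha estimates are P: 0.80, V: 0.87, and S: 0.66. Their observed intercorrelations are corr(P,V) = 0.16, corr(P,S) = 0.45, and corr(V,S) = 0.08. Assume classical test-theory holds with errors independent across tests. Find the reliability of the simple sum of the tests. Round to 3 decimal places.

0.847

Var(P+V+S) = 3 + 2·[0.16 + 0.45 + 0.08] = 3 + 1.38 = 4.38.
Under uncorrelated errors the observed covariances equal the true-score covariances, so only the own-variance terms attenuate.
True-score variance = [0.80 + 0.87 + 0.66] + 1.38 = 2.33 + 1.38 = 3.71.
Reliability = 3.71 / 4.38 = 0.847.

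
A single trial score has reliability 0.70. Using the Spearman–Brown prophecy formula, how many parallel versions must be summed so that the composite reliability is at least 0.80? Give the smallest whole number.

k ≥ ρ*(1−ρ₁)/(ρ₁(1−ρ*)) = 0.80·0.30 / (0.70·0.20) = 1.714.
Smallest integer k = 2.

2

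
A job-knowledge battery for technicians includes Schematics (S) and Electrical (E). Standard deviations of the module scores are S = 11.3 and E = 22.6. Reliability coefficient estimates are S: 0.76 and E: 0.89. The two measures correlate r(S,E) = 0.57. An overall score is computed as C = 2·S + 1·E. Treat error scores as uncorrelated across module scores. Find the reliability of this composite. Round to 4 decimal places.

Var(C) = 2²·11.3² + 22.6² + 2·[2·11.3·22.6·0.57] = 1021.52 + 582.266 = 1603.79.
Under uncorrelated errors the observed covariances equal the true-score covariances, so only the own-variance terms attenuate.
True-score variance = [2²·11.3²·0.76 + 22.6²·0.89] + 582.266 = 842.754 + 582.266 = 1425.02.
Reliability = 1425.02 / 1603.79 = 0.8885.

0.8885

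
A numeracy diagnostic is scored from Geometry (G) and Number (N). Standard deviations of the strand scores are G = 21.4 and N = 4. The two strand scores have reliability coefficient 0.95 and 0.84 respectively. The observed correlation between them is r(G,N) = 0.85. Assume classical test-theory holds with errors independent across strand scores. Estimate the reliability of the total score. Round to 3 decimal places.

Var(G+N) = 21.4² + 4² + 2·[21.4·4·0.85] = 473.96 + 145.52 = 619.48.
Under uncorrelated errors the observed covariances equal the true-score covariances, so only the own-variance terms attenuate.
True-score variance = [21.4²·0.95 + 4²·0.84] + 145.52 = 448.502 + 145.52 = 594.022.
Reliability = 594.022 / 619.48 = 0.959.

0.959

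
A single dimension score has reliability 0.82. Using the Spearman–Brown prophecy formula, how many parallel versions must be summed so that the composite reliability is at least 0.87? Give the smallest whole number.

k ≥ ρ*(1−ρ₁)/(ρ₁(1−ρ*)) = 0.87·0.18 / (0.82·0.13) = 1.469.
Smallest integer k = 2.

2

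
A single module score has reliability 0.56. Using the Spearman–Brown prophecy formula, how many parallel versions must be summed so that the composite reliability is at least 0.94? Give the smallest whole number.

k ≥ ρ*(1−ρ₁)/(ρ₁(1−ρ*)) = 0.94·0.44 / (0.56·0.06) = 12.310.
Smallest integer k = 13.

13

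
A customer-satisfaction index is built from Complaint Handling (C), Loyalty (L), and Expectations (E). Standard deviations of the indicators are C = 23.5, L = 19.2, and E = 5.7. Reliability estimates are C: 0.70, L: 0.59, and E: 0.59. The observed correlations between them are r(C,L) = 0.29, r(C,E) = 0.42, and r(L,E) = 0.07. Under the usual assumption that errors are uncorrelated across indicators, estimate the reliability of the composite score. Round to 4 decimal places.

0.7542

Var(C+L+E) = 23.5² + 19.2² + 5.7² + 2·[23.5·19.2·0.29 + 23.5·5.7·0.42 + 19.2·5.7·0.07] = 953.38 + 389.536 = 1342.92.
Because errors are independent across components, Cov(Tᵢ,Tⱼ) = Cov(Xᵢ,Xⱼ); the off-diagonal part of the true-score variance is the same as above.
True-score variance = [23.5²·0.70 + 19.2²·0.59 + 5.7²·0.59] + 389.536 = 623.242 + 389.536 = 1012.78.
Reliability = 1012.78 / 1342.92 = 0.7542.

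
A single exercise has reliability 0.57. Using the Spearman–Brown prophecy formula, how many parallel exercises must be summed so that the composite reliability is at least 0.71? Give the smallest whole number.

2

k ≥ ρ*(1−ρ₁)/(ρ₁(1−ρ*)) = 0.71·0.43 / (0.57·0.29) = 1.847.
Smallest integer k = 2.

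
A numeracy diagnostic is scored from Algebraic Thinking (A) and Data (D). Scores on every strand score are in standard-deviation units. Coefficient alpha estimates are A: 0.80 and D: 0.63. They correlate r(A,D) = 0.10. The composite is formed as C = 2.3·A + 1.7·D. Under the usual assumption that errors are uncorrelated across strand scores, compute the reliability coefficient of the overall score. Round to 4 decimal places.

0.7626

Var(C) = 2.3² + 1.7² + 2·[3.91·0.10] = 8.18 + 0.782 = 8.962.
Because errors are independent across components, Cov(Tᵢ,Tⱼ) = Cov(Xᵢ,Xⱼ); the off-diagonal part of the true-score variance is the same as above.
True-score variance = [2.3²·0.80 + 1.7²·0.63] + 0.782 = 6.0527 + 0.782 = 6.8347.
Reliability = 6.8347 / 8.962 = 0.7626.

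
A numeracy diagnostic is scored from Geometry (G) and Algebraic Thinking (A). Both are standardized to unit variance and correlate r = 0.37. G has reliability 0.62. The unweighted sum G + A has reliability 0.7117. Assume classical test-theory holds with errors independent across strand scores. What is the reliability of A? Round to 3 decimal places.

0.590

Var(G+A) = 2 + 2·0.37 = 2.740.
True-score variance = ρ_G + ρ_A + 2·0.37, so 0.7117 = (0.62 + ρ_A + 0.74) / 2.740.
ρ_A = 0.7117·2.740 − 0.62 − 0.74 = 0.590.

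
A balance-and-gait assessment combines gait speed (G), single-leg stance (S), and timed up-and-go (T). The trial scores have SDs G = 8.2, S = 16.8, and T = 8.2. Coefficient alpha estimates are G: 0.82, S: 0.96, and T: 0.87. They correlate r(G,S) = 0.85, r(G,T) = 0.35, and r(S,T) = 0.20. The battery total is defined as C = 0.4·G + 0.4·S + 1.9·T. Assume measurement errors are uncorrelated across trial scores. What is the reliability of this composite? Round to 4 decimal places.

Var(C) = 0.4²·8.2² + 0.4²·16.8² + 1.9²·8.2² + 2·[0.16·8.2·16.8·0.85 + 0.76·8.2·8.2·0.35 + 0.76·16.8·8.2·0.20] = 298.653 + 115.121 = 413.775.
With uncorrelated errors the cross-covariances are all true-score covariance, so they carry over unchanged; only the diagonal terms shrink to ρᵢσᵢ².
True-score variance = [0.4²·8.2²·0.82 + 0.4²·16.8²·0.96 + 1.9²·8.2²·0.87] + 115.121 = 263.355 + 115.121 = 378.476.
Reliability = 378.476 / 413.775 = 0.9147.

0.9147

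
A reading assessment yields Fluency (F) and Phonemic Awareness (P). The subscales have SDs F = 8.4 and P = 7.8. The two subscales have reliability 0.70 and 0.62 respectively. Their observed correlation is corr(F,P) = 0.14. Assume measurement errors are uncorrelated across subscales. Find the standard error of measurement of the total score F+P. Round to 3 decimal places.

6.655

Var(total) = 131.4 + 18.3456 = 149.746.
True-score variance = 87.1128 + 18.3456 = 105.458, so reliability = 0.7043.
Error variance = 149.746 − 105.458 = 44.2872; SEM = √44.2872 = 6.655.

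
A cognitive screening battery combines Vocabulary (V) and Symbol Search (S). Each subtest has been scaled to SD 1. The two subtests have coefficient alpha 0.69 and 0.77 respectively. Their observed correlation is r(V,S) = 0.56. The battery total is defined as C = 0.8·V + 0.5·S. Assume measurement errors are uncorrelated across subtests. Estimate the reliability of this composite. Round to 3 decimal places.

0.809

Var(C) = 0.8² + 0.5² + 2·[0.4·0.56] = 0.89 + 0.448 = 1.338.
With uncorrelated errors the cross-covariances are all true-score covariance, so they carry over unchanged; only the diagonal terms shrink to ρᵢσᵢ².
True-score variance = [0.8²·0.69 + 0.5²·0.77] + 0.448 = 0.6341 + 0.448 = 1.0821.
Reliability = 1.0821 / 1.338 = 0.809.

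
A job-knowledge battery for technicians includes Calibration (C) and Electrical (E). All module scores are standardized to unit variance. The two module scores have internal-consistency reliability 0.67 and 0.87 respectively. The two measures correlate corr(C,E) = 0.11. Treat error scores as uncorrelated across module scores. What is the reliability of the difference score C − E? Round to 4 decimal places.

0.7416

Var(C−E) = 1 + 1 − 2·0.11 = 2 − 0.22 = 1.78.
With uncorrelated errors the cross-covariances are all true-score covariance, so they carry over unchanged; only the diagonal terms shrink to ρᵢσᵢ².
True-score variance = [0.67 + 0.87] − 0.22 = 1.54 − 0.22 = 1.32.
Reliability = 1.32 / 1.78 = 0.7416.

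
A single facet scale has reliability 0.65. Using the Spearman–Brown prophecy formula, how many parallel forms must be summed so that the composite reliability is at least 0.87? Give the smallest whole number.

4

k ≥ ρ*(1−ρ₁)/(ρ₁(1−ρ*)) = 0.87·0.35 / (0.65·0.13) = 3.604.
Smallest integer k = 4.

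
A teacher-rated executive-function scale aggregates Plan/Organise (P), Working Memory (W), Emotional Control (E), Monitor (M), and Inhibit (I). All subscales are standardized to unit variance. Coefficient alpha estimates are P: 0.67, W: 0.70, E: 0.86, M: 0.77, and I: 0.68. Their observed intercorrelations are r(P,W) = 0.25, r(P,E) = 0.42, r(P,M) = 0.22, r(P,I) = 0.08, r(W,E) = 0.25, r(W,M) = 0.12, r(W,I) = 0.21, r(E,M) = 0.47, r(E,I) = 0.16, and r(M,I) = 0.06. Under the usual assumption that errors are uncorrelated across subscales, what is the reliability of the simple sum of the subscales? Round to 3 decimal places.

Var(P+W+E+M+I) = 5 + 2·[0.25 + 0.42 + 0.22 + 0.08 + 0.25 + 0.12 + 0.21 + 0.47 + 0.16 + 0.06] = 5 + 4.48 = 9.48.
With uncorrelated errors the cross-covariances are all true-score covariance, so they carry over unchanged; only the diagonal terms shrink to ρᵢσᵢ².
True-score variance = [0.67 + 0.70 + 0.86 + 0.77 + 0.68] + 4.48 = 3.68 + 4.48 = 8.16.
Reliability = 8.16 / 9.48 = 0.861.

0.861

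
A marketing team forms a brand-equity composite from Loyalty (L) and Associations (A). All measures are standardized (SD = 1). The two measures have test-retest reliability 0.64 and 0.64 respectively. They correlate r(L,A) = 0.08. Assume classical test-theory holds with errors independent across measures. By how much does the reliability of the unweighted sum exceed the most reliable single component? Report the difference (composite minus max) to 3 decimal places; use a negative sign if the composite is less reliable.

Var(sum) = 2 + 0.16 = 2.16; true-score variance = 1.28 + 0.16 = 1.44; composite reliability = 0.6667.
Max component reliability = 0.6400.
Difference = 0.6667 − 0.6400 = 0.027.

0.027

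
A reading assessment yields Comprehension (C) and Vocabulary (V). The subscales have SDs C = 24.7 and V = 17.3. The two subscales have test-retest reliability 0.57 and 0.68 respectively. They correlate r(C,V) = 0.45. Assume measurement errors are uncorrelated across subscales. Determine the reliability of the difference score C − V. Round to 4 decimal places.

Var(C−V) = 24.7² + 17.3² − 2·24.7·17.3·0.45 = 909.38 − 384.579 = 524.801.
Under uncorrelated errors the observed covariances equal the true-score covariances, so only the own-variance terms attenuate.
True-score variance = [24.7²·0.57 + 17.3²·0.68] − 384.579 = 551.268 − 384.579 = 166.689.
Reliability = 166.689 / 524.801 = 0.3176.

0.3176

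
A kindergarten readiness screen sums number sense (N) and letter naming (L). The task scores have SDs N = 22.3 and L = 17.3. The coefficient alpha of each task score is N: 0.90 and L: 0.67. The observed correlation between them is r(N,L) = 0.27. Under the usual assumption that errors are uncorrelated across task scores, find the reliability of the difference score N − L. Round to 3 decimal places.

0.748

Var(N−L) = 22.3² + 17.3² − 2·22.3·17.3·0.27 = 796.58 − 208.327 = 588.253.
With uncorrelated errors the cross-covariances are all true-score covariance, so they carry over unchanged; only the diagonal terms shrink to ρᵢσᵢ².
True-score variance = [22.3²·0.90 + 17.3²·0.67] − 208.327 = 648.085 − 208.327 = 439.759.
Reliability = 439.759 / 588.253 = 0.748.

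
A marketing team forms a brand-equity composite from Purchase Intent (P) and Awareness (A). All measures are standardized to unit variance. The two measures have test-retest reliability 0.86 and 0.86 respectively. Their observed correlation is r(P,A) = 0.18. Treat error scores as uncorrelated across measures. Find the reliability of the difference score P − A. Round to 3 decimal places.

Var(P−A) = 1 + 1 − 2·0.18 = 2 − 0.36 = 1.64.
With uncorrelated errors the cross-covariances are all true-score covariance, so they carry over unchanged; only the diagonal terms shrink to ρᵢσᵢ².
True-score variance = [0.86 + 0.86] − 0.36 = 1.72 − 0.36 = 1.36.
Reliability = 1.36 / 1.64 = 0.829.

0.829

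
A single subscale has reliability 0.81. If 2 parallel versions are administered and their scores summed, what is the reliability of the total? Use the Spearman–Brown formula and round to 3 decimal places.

0.895

ρ_k = kρ / (1 + (k−1)ρ) = 2·0.81 / (1 + 1·0.81) = 1.620 / 1.810 = 0.895.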